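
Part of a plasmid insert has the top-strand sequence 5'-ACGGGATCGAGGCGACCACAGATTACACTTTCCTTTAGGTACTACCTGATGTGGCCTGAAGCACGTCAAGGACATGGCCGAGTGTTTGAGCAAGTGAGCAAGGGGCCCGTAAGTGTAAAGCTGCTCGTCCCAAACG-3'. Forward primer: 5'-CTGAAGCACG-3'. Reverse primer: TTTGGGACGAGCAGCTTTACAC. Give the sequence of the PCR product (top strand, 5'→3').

The forward primer matches the template at positions 56–65.
Taking the reverse complement of TTTGGGACGAGCAGCTTTACAC gives GTGTAAAGCTGCTCGTCCCAAA, found at positions 113–134 on the template; the primer anneals here to the top strand with its 3' end pointing upstream.
The product is the template from position 56 through 134 (79 bp).

5'-CTGAAGCACGTCAAGGACATGGCCGAGTGTTTGAGCAAGTGAGCAAGGGGCCCGTAAGTGTAAAGCTGCTCGTCCCAAA-3'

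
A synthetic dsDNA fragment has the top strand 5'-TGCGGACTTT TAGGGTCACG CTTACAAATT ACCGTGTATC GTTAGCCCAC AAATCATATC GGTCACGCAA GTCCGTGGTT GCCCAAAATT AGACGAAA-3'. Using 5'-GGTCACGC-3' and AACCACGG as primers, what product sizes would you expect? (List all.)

67 bp, 20 bp

The forward primer GGTCACGC matches the top strand at positions 14–21, 61–68.
The reverse primer's reverse complement is CCGTGGTT, matching at positions 73–80.
Each forward site pairs with the reverse site to give a product ending at position 80: sizes 67, 20 bp.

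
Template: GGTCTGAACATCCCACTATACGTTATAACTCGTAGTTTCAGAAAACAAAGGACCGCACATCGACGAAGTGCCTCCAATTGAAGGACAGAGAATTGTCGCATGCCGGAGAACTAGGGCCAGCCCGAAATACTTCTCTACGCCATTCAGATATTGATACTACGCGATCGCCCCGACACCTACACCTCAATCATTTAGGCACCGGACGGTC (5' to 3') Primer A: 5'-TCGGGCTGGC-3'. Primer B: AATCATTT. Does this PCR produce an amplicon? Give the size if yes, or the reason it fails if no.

Primer A (TCGGGCTGGC) has reverse complement GCCAGCCCGA, which matches the top strand at positions 116–125; primer A anneals to the top strand there with its 3' end pointing upstream toward position 116.
Primer B (AATCATTT) matches the top strand directly at positions 186–193; it anneals to the bottom strand with its 3' end pointing downstream toward position 193.
The 3' ends diverge (primer A extends toward position 1, primer B toward position 208), so the primers never converge on a shared product.

No product — the primers' 3' ends point away from each other.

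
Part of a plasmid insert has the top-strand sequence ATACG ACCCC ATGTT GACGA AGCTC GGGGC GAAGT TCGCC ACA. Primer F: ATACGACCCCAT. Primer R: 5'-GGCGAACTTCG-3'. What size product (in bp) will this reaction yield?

Scanning the template, ATACGACCCCAT occurs at positions 1–12; this primer anneals to the bottom strand there with its 3' end pointing downstream.
Taking the reverse complement of GGCGAACTTCG gives CGAAGTTCGCC, found at positions 30–40 on the template; the primer anneals here to the top strand with its 3' end pointing upstream.
Amplicon spans positions 1–40: 40 bp.

40 bp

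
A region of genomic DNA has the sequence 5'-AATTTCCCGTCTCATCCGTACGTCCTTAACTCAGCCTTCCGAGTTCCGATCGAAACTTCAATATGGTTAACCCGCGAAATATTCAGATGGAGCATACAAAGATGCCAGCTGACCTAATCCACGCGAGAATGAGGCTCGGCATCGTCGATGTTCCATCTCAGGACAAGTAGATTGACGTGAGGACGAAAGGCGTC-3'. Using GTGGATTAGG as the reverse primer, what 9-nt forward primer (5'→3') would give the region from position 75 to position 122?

5'-CGAAATATT-3'

The reverse primer's reverse complement CCTAATCCAC matches the template at positions 113–122; the product starts at position 75.
The forward primer is identical to the top strand over positions 75–83: CGAAATATT.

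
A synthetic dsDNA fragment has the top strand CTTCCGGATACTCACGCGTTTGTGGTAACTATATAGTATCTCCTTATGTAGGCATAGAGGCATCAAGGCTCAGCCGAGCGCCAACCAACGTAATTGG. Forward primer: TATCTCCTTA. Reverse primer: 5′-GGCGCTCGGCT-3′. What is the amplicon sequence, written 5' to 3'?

The forward primer matches the template at positions 37–46.
Reverse complement of the reverse primer: AGCCGAGCGCC. This occurs on the top strand at positions 72–82.
The product is the template from position 37 through 82 (46 bp).

5'-TATCTCCTTATGTAGGCATAGAGGCATCAAGGCTCAGCCGAGCGCC-3'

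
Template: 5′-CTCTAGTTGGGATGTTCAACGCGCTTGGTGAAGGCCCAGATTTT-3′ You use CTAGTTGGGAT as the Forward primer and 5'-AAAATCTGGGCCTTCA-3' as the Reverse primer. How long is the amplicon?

Scanning the template, CTAGTTGGGAT occurs at positions 3–13; this primer anneals to the bottom strand there with its 3' end pointing downstream.
Reverse complement of the reverse primer: TGAAGGCCCAGATTTT. This occurs on the top strand at positions 29–44.
Product length = (reverse-primer end) − (forward-primer start) + 1 = 44 − 3 + 1 = 42 bp.

42 bp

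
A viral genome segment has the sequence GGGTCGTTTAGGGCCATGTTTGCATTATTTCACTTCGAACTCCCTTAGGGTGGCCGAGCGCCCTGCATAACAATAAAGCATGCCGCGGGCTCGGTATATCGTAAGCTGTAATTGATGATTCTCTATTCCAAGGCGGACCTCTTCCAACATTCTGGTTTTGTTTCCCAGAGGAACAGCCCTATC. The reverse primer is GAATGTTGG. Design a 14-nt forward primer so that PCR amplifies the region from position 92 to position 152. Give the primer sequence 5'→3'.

5'-CGGTATATCGTAAG-3'

The reverse primer's reverse complement CCAACATTC matches the template at positions 144–152; the product starts at position 92.
The forward primer is identical to the top strand over positions 92–105: CGGTATATCGTAAG.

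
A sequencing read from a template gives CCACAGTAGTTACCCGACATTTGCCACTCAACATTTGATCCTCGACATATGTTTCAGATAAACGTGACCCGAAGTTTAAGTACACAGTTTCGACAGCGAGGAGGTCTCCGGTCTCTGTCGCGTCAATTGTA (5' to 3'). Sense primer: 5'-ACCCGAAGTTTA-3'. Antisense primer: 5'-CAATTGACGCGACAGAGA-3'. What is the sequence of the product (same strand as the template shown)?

Forward primer ACCCGAAGTTTA is found on the top strand at positions 67–78.
The reverse primer's reverse complement is TCTCTGTCGCGTCAATTG, which matches the template at positions 112–129.
The product is the template from position 67 through 129 (63 bp).

5'-ACCCGAAGTTTAAGTACACAGTTTCGACAGCGAGGAGGTCTCCGGTCTCTGTCGCGTCAATTG-3'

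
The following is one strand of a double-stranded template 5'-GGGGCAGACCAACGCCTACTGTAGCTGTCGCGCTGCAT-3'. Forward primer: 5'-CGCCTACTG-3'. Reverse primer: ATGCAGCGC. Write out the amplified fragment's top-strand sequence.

Scanning the template, CGCCTACTG occurs at positions 13–21; this primer anneals to the bottom strand there with its 3' end pointing downstream.
Taking the reverse complement of ATGCAGCGC gives GCGCTGCAT, found at positions 30–38 on the template; the primer anneals here to the top strand with its 3' end pointing upstream.
The product is the template from position 13 through 38 (26 bp).

5'-CGCCTACTGTAGCTGTCGCGCTGCAT-3'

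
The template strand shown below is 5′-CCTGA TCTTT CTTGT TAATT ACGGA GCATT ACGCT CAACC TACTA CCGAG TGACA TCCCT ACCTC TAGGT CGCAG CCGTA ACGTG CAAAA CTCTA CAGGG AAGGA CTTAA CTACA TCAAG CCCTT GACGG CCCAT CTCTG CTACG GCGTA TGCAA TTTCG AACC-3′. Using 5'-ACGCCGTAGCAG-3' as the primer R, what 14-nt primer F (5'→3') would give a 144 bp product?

5'-TCTTTCTTGTTAAT-3'

The reverse primer's reverse complement CTGCTACGGCGT matches the template at positions 138–149, so the product ends at position 149.
A 144 bp product then starts at position 149 − 144 + 1 = 6.
The forward primer is identical to the top strand there: TCTTTCTTGTTAAT.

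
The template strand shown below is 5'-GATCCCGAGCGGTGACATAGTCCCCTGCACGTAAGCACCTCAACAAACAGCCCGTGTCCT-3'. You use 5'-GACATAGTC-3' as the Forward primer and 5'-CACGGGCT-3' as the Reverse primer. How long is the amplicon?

The forward primer matches the template at positions 14–22.
Reverse complement of the reverse primer: AGCCCGTG. This occurs on the top strand at positions 49–56.
The product runs from position 14 to position 56, so its length is 56 − 14 + 1 = 43 bp.

43 bp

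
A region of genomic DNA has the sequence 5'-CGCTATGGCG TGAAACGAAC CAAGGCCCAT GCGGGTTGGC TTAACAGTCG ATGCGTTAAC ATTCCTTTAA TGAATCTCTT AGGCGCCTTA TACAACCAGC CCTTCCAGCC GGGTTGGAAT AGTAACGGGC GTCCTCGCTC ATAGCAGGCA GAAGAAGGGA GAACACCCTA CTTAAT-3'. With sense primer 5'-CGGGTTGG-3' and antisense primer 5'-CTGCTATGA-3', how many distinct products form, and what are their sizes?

Two products: 116 bp, 38 bp

The forward primer CGGGTTGG matches the top strand at positions 32–39, 110–117.
The reverse primer's reverse complement is TCATAGCAG, matching at positions 139–147.
Each forward site pairs with the reverse site to give a product ending at position 147: sizes 116, 38 bp.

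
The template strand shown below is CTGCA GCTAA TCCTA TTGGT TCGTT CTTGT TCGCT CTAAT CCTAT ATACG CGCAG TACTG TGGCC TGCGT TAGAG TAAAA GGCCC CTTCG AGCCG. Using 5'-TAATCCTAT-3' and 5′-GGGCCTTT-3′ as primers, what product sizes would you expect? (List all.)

The forward primer TAATCCTAT matches the top strand at positions 8–16, 37–45.
The reverse primer's reverse complement is AAAGGCCC, matching at positions 78–85.
Each forward site pairs with the reverse site to give a product ending at position 85: sizes 78, 49 bp.

78 bp, 49 bp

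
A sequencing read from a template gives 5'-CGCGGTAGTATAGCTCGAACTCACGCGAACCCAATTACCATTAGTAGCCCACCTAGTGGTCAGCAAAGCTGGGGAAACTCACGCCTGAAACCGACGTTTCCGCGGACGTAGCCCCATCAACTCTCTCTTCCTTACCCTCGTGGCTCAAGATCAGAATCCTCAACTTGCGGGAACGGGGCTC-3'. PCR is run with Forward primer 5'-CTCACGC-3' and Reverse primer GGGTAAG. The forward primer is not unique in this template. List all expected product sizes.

The forward primer CTCACGC matches the top strand at positions 20–26, 78–84.
The reverse primer's reverse complement is CTTACCC, matching at positions 131–137.
Each forward site pairs with the reverse site to give a product ending at position 137: sizes 118, 60 bp.

118 bp, 60 bp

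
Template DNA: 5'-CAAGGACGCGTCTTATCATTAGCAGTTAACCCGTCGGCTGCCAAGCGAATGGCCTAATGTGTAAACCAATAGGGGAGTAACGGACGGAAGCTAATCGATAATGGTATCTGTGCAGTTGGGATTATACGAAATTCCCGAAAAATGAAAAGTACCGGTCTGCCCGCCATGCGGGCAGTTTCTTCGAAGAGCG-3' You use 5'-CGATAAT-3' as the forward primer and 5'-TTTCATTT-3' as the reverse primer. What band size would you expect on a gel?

52 bp

Forward primer CGATAAT is found on the top strand at positions 96–102.
The reverse primer's reverse complement is AAATGAAA, which matches the template at positions 140–147.
Product length = (reverse-primer end) − (forward-primer start) + 1 = 147 − 96 + 1 = 52 bp.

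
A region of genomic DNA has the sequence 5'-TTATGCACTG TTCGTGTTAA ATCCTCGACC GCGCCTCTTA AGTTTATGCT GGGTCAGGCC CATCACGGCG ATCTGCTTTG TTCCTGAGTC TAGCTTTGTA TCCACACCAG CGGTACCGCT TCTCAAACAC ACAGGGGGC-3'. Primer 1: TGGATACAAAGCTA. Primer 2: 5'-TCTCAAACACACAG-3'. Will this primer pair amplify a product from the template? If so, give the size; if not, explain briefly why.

Primer 1 (TGGATACAAAGCTA) has reverse complement TAGCTTTGTATCCA, which matches the top strand at positions 91–104; primer 1 anneals to the top strand there with its 3' end pointing upstream toward position 91.
Primer 2 (TCTCAAACACACAG) matches the top strand directly at positions 121–134; it anneals to the bottom strand with its 3' end pointing downstream toward position 134.
The 3' ends diverge (primer 1 extends toward position 1, primer 2 toward position 139), so the primers never converge on a shared product.

No product — the primers' 3' ends point away from each other.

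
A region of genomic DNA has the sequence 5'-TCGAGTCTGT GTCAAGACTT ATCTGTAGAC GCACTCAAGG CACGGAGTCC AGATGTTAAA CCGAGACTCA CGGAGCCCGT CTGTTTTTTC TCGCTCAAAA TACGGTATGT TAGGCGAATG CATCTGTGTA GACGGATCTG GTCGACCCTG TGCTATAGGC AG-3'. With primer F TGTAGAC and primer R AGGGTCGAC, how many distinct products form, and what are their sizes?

The forward primer TGTAGAC matches the top strand at positions 24–30, 127–133.
The reverse primer's reverse complement is GTCGACCCT, matching at positions 141–149.
Each forward site pairs with the reverse site to give a product ending at position 149: sizes 126, 23 bp.

Two products: 126 bp, 23 bp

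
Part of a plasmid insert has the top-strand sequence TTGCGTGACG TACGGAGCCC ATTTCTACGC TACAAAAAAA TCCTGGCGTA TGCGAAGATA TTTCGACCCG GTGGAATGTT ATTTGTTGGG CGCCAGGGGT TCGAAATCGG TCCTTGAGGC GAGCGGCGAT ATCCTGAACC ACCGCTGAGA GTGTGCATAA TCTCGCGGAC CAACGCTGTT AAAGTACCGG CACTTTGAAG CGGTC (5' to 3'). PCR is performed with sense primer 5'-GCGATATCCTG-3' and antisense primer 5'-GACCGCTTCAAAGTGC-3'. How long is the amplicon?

80 bp

The forward primer matches the template at positions 126–136.
The reverse primer's reverse complement is GCACTTTGAAGCGGTC, which matches the template at positions 190–205.
Product length = (reverse-primer end) − (forward-primer start) + 1 = 205 − 126 + 1 = 80 bp.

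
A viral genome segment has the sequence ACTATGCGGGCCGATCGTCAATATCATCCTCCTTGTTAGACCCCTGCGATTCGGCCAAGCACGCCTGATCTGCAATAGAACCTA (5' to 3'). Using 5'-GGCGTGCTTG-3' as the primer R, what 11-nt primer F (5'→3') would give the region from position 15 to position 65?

The reverse primer's reverse complement CAAGCACGCC matches the template at positions 56–65; the product starts at position 15.
The forward primer is identical to the top strand over positions 15–25: TCGTCAATATC.

5'-TCGTCAATATC-3'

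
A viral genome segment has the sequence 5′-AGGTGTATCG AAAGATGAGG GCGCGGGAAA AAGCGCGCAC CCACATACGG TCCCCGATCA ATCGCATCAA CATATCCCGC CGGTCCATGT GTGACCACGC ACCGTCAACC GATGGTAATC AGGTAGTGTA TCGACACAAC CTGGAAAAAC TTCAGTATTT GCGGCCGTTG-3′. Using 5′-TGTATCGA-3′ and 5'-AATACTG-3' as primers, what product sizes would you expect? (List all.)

The forward primer TGTATCGA matches the top strand at positions 4–11, 127–134.
The reverse primer's reverse complement is CAGTATT, matching at positions 153–159.
Each forward site pairs with the reverse site to give a product ending at position 159: sizes 156, 33 bp.

156 bp, 33 bp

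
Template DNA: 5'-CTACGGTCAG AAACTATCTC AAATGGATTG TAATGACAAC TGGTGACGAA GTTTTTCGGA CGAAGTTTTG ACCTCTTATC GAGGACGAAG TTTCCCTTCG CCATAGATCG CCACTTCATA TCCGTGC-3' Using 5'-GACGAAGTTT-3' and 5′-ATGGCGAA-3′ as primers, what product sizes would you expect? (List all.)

60 bp, 46 bp, 21 bp

The forward primer GACGAAGTTT matches the top strand at positions 45–54, 59–68, 84–93.
The reverse primer's reverse complement is TTCGCCAT, matching at positions 97–104.
Each forward site pairs with the reverse site to give a product ending at position 104: sizes 60, 46, 21 bp.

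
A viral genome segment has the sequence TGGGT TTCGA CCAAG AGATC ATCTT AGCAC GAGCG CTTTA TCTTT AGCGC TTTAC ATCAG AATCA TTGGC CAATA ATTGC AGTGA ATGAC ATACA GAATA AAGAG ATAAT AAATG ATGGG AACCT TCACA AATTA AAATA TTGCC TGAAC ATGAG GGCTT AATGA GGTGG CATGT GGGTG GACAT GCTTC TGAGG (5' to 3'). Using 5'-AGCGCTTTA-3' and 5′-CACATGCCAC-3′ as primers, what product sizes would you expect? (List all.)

145 bp, 131 bp

The forward primer AGCGCTTTA matches the top strand at positions 32–40, 46–54.
The reverse primer's reverse complement is GTGGCATGTG, matching at positions 167–176.
Each forward site pairs with the reverse site to give a product ending at position 176: sizes 145, 131 bp.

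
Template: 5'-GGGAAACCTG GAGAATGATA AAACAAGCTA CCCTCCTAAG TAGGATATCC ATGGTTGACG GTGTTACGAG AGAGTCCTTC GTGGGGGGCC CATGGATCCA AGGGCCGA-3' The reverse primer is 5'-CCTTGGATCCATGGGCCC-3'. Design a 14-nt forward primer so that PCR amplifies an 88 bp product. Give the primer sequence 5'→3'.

The reverse primer's reverse complement GGGCCCATGGATCCAAGG matches the template at positions 86–103, so the product ends at position 103.
An 88 bp product then starts at position 103 − 88 + 1 = 16.
The forward primer is identical to the top strand there: TGATAAAACAAGCT.

5'-TGATAAAACAAGCT-3'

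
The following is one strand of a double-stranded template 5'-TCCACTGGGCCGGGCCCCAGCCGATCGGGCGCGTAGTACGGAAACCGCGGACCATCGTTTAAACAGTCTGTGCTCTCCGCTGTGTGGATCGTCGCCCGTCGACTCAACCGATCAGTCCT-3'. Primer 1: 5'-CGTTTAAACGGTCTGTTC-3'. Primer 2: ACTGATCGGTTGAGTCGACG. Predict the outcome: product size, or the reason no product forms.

Primer 1 (CGTTTAAACGGTCTGTTC) does not match the top strand, and its reverse complement GAACAGACCGTTTAAACG does not match either.
With no annealing site for primer 1, no amplification occurs.

No product — primer 1 has no binding site in the template.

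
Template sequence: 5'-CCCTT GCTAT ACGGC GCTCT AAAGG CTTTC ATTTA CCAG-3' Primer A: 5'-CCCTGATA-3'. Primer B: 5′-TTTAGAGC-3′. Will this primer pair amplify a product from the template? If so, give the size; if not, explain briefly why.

No product — primer A has no binding site in the template.

Primer A (CCCTGATA) does not match the top strand, and its reverse complement TATCAGGG does not match either.
With no annealing site for primer A, no amplification occurs.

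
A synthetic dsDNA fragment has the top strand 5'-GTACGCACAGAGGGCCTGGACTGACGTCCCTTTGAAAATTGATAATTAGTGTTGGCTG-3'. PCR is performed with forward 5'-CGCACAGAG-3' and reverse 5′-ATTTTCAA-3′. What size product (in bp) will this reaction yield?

36 bp

The forward primer matches the template at positions 4–12.
The reverse primer's reverse complement is TTGAAAAT, which matches the template at positions 32–39.
The product runs from position 4 to position 39, so its length is 39 − 4 + 1 = 36 bp.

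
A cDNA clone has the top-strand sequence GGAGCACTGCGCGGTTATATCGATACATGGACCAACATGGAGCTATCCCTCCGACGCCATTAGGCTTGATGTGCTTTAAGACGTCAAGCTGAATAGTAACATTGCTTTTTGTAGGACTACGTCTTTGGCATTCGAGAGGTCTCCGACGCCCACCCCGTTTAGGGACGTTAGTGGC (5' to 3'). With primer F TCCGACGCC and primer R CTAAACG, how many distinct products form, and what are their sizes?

Two products: 113 bp, 21 bp

The forward primer TCCGACGCC matches the top strand at positions 50–58, 142–150.
The reverse primer's reverse complement is CGTTTAG, matching at positions 156–162.
Each forward site pairs with the reverse site to give a product ending at position 162: sizes 113, 21 bp.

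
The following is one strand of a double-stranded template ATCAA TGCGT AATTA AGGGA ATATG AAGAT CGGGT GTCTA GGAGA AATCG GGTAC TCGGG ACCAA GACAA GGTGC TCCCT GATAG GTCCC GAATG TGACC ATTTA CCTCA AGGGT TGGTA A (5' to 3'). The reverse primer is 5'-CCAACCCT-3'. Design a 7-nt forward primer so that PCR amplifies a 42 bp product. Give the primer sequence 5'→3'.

5'-CCCTGAT-3'

The reverse primer's reverse complement AGGGTTGG matches the template at positions 111–118, so the product ends at position 118.
A 42 bp product then starts at position 118 − 42 + 1 = 77.
The forward primer is identical to the top strand there: CCCTGAT.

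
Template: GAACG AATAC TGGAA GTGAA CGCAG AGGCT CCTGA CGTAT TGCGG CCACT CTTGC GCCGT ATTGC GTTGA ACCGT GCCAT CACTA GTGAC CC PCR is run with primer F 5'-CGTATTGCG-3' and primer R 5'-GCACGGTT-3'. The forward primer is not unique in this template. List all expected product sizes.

The forward primer CGTATTGCG matches the top strand at positions 36–44, 58–66.
The reverse primer's reverse complement is AACCGTGC, matching at positions 70–77.
Each forward site pairs with the reverse site to give a product ending at position 77: sizes 42, 20 bp.

42 bp, 20 bp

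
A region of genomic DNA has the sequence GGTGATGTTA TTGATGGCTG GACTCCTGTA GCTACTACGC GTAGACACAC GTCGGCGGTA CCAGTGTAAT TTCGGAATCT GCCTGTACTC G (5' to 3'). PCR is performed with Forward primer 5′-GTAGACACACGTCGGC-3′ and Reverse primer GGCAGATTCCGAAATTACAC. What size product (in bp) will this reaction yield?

The forward primer matches the template at positions 41–56.
The reverse primer's reverse complement is GTGTAATTTCGGAATCTGCC, which matches the template at positions 64–83.
The product runs from position 41 to position 83, so its length is 83 − 41 + 1 = 43 bp.

43 bp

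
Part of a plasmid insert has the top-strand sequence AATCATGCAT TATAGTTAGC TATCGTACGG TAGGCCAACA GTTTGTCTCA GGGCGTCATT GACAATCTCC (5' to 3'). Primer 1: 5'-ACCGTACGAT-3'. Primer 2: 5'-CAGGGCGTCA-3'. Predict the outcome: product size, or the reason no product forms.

No product — the primers' 3' ends point away from each other.

Primer 1 (ACCGTACGAT) has reverse complement ATCGTACGGT, which matches the top strand at positions 22–31; primer 1 anneals to the top strand there with its 3' end pointing upstream toward position 22.
Primer 2 (CAGGGCGTCA) matches the top strand directly at positions 49–58; it anneals to the bottom strand with its 3' end pointing downstream toward position 58.
The 3' ends diverge (primer 1 extends toward position 1, primer 2 toward position 70), so the primers never converge on a shared product.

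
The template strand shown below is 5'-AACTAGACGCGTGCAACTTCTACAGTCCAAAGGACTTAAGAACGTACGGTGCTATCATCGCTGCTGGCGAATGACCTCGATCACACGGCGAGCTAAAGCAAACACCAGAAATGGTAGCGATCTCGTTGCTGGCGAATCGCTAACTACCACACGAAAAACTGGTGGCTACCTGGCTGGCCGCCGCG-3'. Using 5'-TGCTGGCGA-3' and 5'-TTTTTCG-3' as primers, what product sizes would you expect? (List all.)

The forward primer TGCTGGCGA matches the top strand at positions 62–70, 127–135.
The reverse primer's reverse complement is CGAAAAA, matching at positions 152–158.
Each forward site pairs with the reverse site to give a product ending at position 158: sizes 97, 32 bp.

97 bp, 32 bp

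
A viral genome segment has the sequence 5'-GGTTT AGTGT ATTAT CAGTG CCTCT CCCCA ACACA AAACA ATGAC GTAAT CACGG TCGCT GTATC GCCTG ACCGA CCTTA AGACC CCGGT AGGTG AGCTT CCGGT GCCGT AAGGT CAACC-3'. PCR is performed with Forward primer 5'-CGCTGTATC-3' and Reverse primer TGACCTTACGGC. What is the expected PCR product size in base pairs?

Scanning the template, CGCTGTATC occurs at positions 57–65; this primer anneals to the bottom strand there with its 3' end pointing downstream.
Reverse complement of the reverse primer: GCCGTAAGGTCA. This occurs on the top strand at positions 106–117.
Amplicon spans positions 57–117: 61 bp.

61 bp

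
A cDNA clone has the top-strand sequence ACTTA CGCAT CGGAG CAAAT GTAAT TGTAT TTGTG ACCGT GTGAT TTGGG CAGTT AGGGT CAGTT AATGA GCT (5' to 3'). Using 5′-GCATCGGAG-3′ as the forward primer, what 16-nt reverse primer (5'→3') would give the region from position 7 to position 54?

5'-ACTGCCCAAATCACAC-3'

The product's 3' end on the top strand is position 54.
The reverse primer anneals to the top strand over positions 39–54, i.e. to GTGTGATTTGGGCAGT.
Its sequence written 5'→3' is the reverse complement: ACTGCCCAAATCACAC.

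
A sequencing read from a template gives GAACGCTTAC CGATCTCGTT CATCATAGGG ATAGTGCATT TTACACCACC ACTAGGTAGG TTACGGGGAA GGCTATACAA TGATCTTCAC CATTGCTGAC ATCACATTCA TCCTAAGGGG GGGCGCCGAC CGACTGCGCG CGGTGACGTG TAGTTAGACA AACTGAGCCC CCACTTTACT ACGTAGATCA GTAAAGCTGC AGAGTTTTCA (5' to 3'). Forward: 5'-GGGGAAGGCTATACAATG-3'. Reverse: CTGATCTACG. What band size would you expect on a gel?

127 bp

The forward primer matches the template at positions 65–82.
Taking the reverse complement of CTGATCTACG gives CGTAGATCAG, found at positions 182–191 on the template; the primer anneals here to the top strand with its 3' end pointing upstream.
Product length = (reverse-primer end) − (forward-primer start) + 1 = 191 − 65 + 1 = 127 bp.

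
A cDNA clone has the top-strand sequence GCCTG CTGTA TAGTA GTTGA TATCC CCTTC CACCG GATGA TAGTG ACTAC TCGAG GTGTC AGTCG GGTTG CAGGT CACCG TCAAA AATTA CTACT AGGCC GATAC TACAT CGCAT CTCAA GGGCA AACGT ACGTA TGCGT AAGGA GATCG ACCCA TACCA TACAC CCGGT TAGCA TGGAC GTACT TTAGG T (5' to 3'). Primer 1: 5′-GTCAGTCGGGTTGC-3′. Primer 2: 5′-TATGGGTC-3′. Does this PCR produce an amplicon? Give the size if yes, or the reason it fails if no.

Primer 1 (GTCAGTCGGGTTGC) matches the top strand at positions 58–71; it acts as a forward primer.
Primer 2's reverse complement is GACCCATA, matching the top strand at positions 150–157; it acts as a reverse primer.
The 3' ends face each other across positions 58–157, giving a 100 bp product.

Yes — a 100 bp product.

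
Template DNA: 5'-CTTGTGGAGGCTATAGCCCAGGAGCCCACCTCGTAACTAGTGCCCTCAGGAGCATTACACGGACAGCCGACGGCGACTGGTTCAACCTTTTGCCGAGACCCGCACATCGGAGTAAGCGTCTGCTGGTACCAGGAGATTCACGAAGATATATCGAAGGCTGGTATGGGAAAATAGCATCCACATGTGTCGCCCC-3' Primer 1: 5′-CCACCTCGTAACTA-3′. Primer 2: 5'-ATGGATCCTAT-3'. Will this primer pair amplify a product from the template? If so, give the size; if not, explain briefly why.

No product — primer 2 has no binding site in the template.

Primer 2 (ATGGATCCTAT) does not match the top strand, and its reverse complement ATAGGATCCAT does not match either.
With no annealing site for primer 2, no amplification occurs.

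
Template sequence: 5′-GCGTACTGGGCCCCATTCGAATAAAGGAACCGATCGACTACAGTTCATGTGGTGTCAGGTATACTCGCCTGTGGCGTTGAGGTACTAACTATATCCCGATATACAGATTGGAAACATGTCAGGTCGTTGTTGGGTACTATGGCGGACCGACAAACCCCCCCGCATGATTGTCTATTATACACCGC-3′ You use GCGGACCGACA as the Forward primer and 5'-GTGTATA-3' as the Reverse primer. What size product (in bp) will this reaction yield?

Scanning the template, GCGGACCGACA occurs at positions 142–152; this primer anneals to the bottom strand there with its 3' end pointing downstream.
Reverse complement of the reverse primer: TATACAC. This occurs on the top strand at positions 176–182.
Product length = (reverse-primer end) − (forward-primer start) + 1 = 182 − 142 + 1 = 41 bp.

41 bp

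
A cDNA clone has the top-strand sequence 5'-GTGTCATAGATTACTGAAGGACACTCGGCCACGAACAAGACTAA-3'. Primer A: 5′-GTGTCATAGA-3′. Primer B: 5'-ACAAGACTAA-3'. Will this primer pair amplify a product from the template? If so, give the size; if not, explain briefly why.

No product — both primers anneal to the same strand and extend in the same direction.

Primer A (GTGTCATAGA) matches the top strand at positions 1–10 (3' end points downstream).
Primer B (ACAAGACTAA) also matches the top strand directly, at positions 35–44 — its reverse complement TTAGTCTTGT is not present.
Both primers anneal to the bottom strand with 3' ends pointing the same way, so neither can prime synthesis back toward the other.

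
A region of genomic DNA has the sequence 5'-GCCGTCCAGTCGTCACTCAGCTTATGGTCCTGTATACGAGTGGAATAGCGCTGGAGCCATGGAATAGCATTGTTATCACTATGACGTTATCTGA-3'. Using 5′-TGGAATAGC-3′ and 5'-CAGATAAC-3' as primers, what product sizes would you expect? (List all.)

The forward primer TGGAATAGC matches the top strand at positions 41–49, 60–68.
The reverse primer's reverse complement is GTTATCTG, matching at positions 86–93.
Each forward site pairs with the reverse site to give a product ending at position 93: sizes 53, 34 bp.

53 bp, 34 bp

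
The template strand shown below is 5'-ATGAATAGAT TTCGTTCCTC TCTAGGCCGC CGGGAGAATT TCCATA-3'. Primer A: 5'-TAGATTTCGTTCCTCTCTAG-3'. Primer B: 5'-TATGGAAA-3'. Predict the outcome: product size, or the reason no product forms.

Yes — a 41 bp product.

Primer A (TAGATTTCGTTCCTCTCTAG) matches the top strand at positions 6–25; it acts as a forward primer.
Primer B's reverse complement is TTTCCATA, matching the top strand at positions 39–46; it acts as a reverse primer.
The 3' ends face each other across positions 6–46, giving a 41 bp product.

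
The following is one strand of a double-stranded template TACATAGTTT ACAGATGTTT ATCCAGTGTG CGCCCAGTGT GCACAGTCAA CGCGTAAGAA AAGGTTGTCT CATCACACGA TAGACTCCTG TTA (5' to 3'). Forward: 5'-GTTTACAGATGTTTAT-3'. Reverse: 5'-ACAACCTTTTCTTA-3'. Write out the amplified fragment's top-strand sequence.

5'-GTTTACAGATGTTTATCCAGTGTGCGCCCAGTGTGCACAGTCAACGCGTAAGAAAAGGTTGT-3'

Forward primer GTTTACAGATGTTTAT is found on the top strand at positions 7–22.
Reverse complement of the reverse primer: TAAGAAAAGGTTGT. This occurs on the top strand at positions 55–68.
The product is the template from position 7 through 68 (62 bp).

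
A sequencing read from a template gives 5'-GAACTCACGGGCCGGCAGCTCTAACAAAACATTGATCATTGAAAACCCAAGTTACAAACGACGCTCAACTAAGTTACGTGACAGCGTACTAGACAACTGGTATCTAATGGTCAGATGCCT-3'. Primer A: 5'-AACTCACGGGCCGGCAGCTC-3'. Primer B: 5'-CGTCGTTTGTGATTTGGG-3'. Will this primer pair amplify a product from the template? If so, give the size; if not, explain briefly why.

No product — primer B has no binding site in the template.

Primer B (CGTCGTTTGTGATTTGGG) does not match the top strand, and its reverse complement CCCAAATCACAAACGACG does not match either.
With no annealing site for primer B, no amplification occurs.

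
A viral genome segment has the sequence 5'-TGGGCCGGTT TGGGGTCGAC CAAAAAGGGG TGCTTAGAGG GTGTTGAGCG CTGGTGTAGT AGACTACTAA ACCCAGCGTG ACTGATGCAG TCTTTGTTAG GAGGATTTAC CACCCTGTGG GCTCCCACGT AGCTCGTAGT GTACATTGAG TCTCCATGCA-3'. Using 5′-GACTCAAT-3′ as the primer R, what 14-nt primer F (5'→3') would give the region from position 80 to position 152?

The reverse primer's reverse complement ATTGAGTC matches the template at positions 145–152; the product starts at position 80.
The forward primer is identical to the top strand over positions 80–93: GACTGATGCAGTCT.

5'-GACTGATGCAGTCT-3'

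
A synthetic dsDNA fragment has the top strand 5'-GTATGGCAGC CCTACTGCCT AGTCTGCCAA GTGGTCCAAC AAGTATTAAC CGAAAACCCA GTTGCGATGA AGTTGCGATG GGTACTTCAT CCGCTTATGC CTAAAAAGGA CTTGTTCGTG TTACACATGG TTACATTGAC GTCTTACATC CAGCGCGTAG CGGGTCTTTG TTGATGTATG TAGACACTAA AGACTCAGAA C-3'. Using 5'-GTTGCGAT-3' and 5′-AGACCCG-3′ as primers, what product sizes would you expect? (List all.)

107 bp, 96 bp

The forward primer GTTGCGAT matches the top strand at positions 61–68, 72–79.
The reverse primer's reverse complement is CGGGTCT, matching at positions 161–167.
Each forward site pairs with the reverse site to give a product ending at position 167: sizes 107, 96 bp.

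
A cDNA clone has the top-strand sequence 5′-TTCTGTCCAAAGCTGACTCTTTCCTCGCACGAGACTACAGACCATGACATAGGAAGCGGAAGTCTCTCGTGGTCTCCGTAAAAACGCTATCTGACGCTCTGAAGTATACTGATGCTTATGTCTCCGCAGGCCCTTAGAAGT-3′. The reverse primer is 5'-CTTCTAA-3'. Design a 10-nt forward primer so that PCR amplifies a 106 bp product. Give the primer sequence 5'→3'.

The reverse primer's reverse complement TTAGAAG matches the template at positions 134–140, so the product ends at position 140.
A 106 bp product then starts at position 140 − 106 + 1 = 35.
The forward primer is identical to the top strand there: CTACAGACCA.

5'-CTACAGACCA-3'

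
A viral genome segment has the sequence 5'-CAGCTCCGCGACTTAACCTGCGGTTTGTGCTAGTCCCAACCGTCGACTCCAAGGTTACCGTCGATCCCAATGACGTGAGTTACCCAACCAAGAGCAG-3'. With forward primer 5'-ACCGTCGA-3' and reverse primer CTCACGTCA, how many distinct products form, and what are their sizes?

Two products: 41 bp, 23 bp

The forward primer ACCGTCGA matches the top strand at positions 39–46, 57–64.
The reverse primer's reverse complement is TGACGTGAG, matching at positions 71–79.
Each forward site pairs with the reverse site to give a product ending at position 79: sizes 41, 23 bp.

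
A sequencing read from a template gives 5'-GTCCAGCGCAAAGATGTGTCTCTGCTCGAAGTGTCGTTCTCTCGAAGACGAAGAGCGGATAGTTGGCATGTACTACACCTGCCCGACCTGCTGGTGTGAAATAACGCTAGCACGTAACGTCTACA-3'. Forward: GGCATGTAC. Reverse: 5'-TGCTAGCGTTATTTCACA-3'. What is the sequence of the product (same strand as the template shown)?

The forward primer matches the template at positions 65–73.
Taking the reverse complement of TGCTAGCGTTATTTCACA gives TGTGAAATAACGCTAGCA, found at positions 95–112 on the template; the primer anneals here to the top strand with its 3' end pointing upstream.
The product is the template from position 65 through 112 (48 bp).

5'-GGCATGTACTACACCTGCCCGACCTGCTGGTGTGAAATAACGCTAGCA-3'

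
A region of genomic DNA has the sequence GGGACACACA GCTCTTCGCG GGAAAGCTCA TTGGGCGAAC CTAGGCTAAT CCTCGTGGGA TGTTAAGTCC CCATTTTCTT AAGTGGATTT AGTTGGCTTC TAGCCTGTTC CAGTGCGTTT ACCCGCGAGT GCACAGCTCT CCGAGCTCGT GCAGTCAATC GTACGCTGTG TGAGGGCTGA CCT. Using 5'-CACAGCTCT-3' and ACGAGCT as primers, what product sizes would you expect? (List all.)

The forward primer CACAGCTCT matches the top strand at positions 7–15, 132–140.
The reverse primer's reverse complement is AGCTCGT, matching at positions 144–150.
Each forward site pairs with the reverse site to give a product ending at position 150: sizes 144, 19 bp.

144 bp, 19 bp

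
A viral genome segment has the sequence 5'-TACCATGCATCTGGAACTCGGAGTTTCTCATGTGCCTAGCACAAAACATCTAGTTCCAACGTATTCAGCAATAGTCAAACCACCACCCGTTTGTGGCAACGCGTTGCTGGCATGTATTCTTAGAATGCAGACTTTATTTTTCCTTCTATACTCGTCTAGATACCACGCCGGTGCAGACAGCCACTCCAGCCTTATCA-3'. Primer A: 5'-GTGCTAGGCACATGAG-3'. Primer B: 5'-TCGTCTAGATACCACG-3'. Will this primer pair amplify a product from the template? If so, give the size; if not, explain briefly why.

No product — the primers' 3' ends point away from each other.

Primer A (GTGCTAGGCACATGAG) has reverse complement CTCATGTGCCTAGCAC, which matches the top strand at positions 27–42; primer A anneals to the top strand there with its 3' end pointing upstream toward position 27.
Primer B (TCGTCTAGATACCACG) matches the top strand directly at positions 152–167; it anneals to the bottom strand with its 3' end pointing downstream toward position 167.
The 3' ends diverge (primer A extends toward position 1, primer B toward position 197), so the primers never converge on a shared product.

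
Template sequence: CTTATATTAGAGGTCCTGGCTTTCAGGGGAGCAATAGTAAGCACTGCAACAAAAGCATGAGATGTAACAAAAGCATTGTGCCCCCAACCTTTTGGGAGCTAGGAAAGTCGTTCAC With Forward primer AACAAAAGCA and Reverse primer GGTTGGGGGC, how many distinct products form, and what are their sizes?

Two products: 42 bp, 24 bp

The forward primer AACAAAAGCA matches the top strand at positions 48–57, 66–75.
The reverse primer's reverse complement is GCCCCCAACC, matching at positions 80–89.
Each forward site pairs with the reverse site to give a product ending at position 89: sizes 42, 24 bp.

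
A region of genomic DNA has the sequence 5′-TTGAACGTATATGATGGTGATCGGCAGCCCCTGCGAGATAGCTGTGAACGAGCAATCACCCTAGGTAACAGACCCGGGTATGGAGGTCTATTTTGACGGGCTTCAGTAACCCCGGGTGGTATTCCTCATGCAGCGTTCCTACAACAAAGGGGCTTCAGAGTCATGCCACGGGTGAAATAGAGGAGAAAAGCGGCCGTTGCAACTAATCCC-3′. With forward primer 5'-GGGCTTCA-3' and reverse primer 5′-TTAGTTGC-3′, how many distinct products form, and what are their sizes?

Two products: 109 bp, 57 bp

The forward primer GGGCTTCA matches the top strand at positions 98–105, 150–157.
The reverse primer's reverse complement is GCAACTAA, matching at positions 199–206.
Each forward site pairs with the reverse site to give a product ending at position 206: sizes 109, 57 bp.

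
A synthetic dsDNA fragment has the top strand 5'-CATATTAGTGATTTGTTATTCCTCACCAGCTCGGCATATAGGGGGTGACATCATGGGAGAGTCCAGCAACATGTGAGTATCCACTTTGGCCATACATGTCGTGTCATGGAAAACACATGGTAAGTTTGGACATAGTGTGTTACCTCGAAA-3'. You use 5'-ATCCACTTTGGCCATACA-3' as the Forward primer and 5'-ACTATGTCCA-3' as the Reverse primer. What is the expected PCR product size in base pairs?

58 bp

Scanning the template, ATCCACTTTGGCCATACA occurs at positions 79–96; this primer anneals to the bottom strand there with its 3' end pointing downstream.
The reverse primer's reverse complement is TGGACATAGT, which matches the template at positions 127–136.
Product length = (reverse-primer end) − (forward-primer start) + 1 = 136 − 79 + 1 = 58 bp.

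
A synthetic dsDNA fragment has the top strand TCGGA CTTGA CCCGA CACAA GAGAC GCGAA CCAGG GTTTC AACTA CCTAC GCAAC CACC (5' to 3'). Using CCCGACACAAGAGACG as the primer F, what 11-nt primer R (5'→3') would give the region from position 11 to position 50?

The product's 3' end on the top strand is position 50.
The reverse primer anneals to the top strand over positions 40–50, i.e. to CAACTACCTAC.
Its sequence written 5'→3' is the reverse complement: GTAGGTAGTTG.

5'-GTAGGTAGTTG-3'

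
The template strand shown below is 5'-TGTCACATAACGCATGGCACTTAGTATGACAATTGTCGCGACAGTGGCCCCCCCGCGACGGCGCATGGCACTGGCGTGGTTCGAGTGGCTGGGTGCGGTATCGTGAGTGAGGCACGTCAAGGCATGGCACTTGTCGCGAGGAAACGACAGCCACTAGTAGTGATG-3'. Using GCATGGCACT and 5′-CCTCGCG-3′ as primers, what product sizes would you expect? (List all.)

The forward primer GCATGGCACT matches the top strand at positions 12–21, 63–72, 122–131.
The reverse primer's reverse complement is CGCGAGG, matching at positions 135–141.
Each forward site pairs with the reverse site to give a product ending at position 141: sizes 130, 79, 20 bp.

130 bp, 79 bp, 20 bp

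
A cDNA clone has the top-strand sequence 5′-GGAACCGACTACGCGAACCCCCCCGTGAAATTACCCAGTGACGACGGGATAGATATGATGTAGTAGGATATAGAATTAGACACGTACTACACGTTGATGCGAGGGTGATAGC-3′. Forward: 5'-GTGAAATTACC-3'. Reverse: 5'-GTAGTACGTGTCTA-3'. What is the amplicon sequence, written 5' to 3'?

5'-GTGAAATTACCCAGTGACGACGGGATAGATATGATGTAGTAGGATATAGAATTAGACACGTACTAC-3'

The forward primer matches the template at positions 25–35.
Taking the reverse complement of GTAGTACGTGTCTA gives TAGACACGTACTAC, found at positions 77–90 on the template; the primer anneals here to the top strand with its 3' end pointing upstream.
The product is the template from position 25 through 90 (66 bp).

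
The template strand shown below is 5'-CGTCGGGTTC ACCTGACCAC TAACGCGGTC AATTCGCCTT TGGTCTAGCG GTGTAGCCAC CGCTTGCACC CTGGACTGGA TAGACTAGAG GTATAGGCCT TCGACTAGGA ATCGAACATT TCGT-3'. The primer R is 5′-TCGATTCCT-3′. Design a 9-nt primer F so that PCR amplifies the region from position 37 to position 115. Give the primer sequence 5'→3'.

The reverse primer's reverse complement AGGAATCGA matches the template at positions 107–115; the product starts at position 37.
The forward primer is identical to the top strand over positions 37–45: CCTTTGGTC.

5'-CCTTTGGTC-3'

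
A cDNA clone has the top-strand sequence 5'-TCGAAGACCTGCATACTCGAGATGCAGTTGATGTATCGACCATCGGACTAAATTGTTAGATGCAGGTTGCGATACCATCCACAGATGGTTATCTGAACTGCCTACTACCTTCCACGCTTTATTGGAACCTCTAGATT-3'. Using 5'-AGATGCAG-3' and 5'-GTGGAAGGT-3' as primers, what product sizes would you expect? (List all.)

The forward primer AGATGCAG matches the top strand at positions 20–27, 58–65.
The reverse primer's reverse complement is ACCTTCCAC, matching at positions 107–115.
Each forward site pairs with the reverse site to give a product ending at position 115: sizes 96, 58 bp.

96 bp, 58 bp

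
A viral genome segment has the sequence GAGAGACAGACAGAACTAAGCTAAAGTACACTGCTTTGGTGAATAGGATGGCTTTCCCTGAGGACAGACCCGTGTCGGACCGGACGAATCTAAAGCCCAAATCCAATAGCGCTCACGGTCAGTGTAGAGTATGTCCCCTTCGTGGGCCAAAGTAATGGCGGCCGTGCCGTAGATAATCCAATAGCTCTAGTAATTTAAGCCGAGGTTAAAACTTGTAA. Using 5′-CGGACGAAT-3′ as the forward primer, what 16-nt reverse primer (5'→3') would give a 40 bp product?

The forward primer binds at positions 81–89, so a 40 bp product ends at position 81 + 40 − 1 = 120.
The reverse primer anneals to the top strand over positions 105–120, i.e. to AATAGCGCTCACGGTC.
Its sequence written 5'→3' is the reverse complement: GACCGTGAGCGCTATT.

5'-GACCGTGAGCGCTATT-3'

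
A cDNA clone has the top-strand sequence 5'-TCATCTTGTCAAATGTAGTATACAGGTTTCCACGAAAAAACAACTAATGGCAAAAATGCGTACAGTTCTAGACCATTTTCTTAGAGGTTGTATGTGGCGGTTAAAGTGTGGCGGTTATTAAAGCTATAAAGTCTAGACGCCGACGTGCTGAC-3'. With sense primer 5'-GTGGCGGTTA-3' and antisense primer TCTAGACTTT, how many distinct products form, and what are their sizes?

Two products: 44 bp, 30 bp

The forward primer GTGGCGGTTA matches the top strand at positions 94–103, 108–117.
The reverse primer's reverse complement is AAAGTCTAGA, matching at positions 128–137.
Each forward site pairs with the reverse site to give a product ending at position 137: sizes 44, 30 bp.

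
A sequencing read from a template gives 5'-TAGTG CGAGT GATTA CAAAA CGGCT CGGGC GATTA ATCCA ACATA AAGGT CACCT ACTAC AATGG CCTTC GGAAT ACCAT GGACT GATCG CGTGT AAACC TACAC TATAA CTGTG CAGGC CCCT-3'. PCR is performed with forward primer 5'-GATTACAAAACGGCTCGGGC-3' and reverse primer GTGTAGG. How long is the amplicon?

The forward primer matches the template at positions 11–30.
Reverse complement of the reverse primer: CCTACAC. This occurs on the top strand at positions 99–105.
The product runs from position 11 to position 105, so its length is 105 − 11 + 1 = 95 bp.

95 bp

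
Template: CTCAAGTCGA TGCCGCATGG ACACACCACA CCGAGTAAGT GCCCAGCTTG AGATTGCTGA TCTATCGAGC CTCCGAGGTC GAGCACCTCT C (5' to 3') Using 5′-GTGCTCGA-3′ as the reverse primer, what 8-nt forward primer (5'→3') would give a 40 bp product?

The reverse primer's reverse complement TCGAGCAC matches the template at positions 79–86, so the product ends at position 86.
A 40 bp product then starts at position 86 − 40 + 1 = 47.
The forward primer is identical to the top strand there: CTTGAGAT.

5'-CTTGAGAT-3'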